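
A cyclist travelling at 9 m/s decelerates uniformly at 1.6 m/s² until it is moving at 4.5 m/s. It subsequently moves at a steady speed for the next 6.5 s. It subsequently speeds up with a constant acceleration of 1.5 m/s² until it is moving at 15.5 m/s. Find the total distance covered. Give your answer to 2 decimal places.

Phase 1 (decelerating): v₀ = 9.00 m/s, a = -1.6 m/s².
v = v₀ + at → t = (4.5 − 9.00) / -1.6 = 2.81 s
v² = v₀² + 2aΔx → Δx = (4.5² − 9.00²)/(2·-1.6) = 19.0 m

Phase 2 (constant speed): v₀ = 4.50 m/s, a = 0 m/s².
v = v₀ + at = 4.50 + (0)(6.5) = 4.50 m/s
Δx = v₀t + ½at² = 4.50·6.5 + 0.5·0·6.5² = 29.2 m

Phase 3 (accelerating): v₀ = 4.50 m/s, a = 1.5 m/s².
v = v₀ + at → t = (15.5 − 4.50) / 1.5 = 7.33 s
v² = v₀² + 2aΔx → Δx = (15.5² − 4.50²)/(2·1.5) = 73.3 m
Total distance = 19.0 + 29.2 + 73.3 = 122 m

121.57 m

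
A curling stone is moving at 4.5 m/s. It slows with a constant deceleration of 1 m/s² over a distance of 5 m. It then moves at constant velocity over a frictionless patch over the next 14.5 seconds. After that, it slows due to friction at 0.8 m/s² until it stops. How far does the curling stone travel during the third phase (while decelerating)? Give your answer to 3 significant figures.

Phase 1 (decelerating): v₀ = 4.50 m/s, a = -1 m/s².
v² = v₀² + 2aΔx = 4.50² + 2·-1·5 = 10.2 → v = 3.20 m/s
t = (v − v₀)/a = (3.20 − 4.50)/-1 = 1.30 s

Phase 2 (constant speed): v₀ = 3.20 m/s, a = 0 m/s².
v = v₀ + at = 3.20 + (0)(14.5) = 3.20 m/s
Δx = v₀t + ½at² = 3.20·14.5 + 0.5·0·14.5² = 46.4 m

Phase 3 (decelerating): v₀ = 3.20 m/s, a = -0.8 m/s².
v = v₀ + at → t = (0 − 3.20) / -0.8 = 4.00 s
v² = v₀² + 2aΔx → Δx = (0² − 3.20²)/(2·-0.8) = 6.41 m
Distance in phase 3 = 6.41 m

6.41 m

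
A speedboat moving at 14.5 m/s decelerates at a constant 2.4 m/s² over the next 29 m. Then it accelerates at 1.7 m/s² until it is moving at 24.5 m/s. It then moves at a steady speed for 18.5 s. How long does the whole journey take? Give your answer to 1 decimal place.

30.5 s

Phase 1 (decelerating): v₀ = 14.5 m/s, a = -2.4 m/s².
v² = v₀² + 2aΔx = 14.5² + 2·-2.4·29 = 71.1 → v = 8.43 m/s
t = (v − v₀)/a = (8.43 − 14.5)/-2.4 = 2.53 s

Phase 2 (accelerating): v₀ = 8.43 m/s, a = 1.7 m/s².
v = v₀ + at → t = (24.5 − 8.43) / 1.7 = 9.45 s
v² = v₀² + 2aΔx → Δx = (24.5² − 8.43²)/(2·1.7) = 156 m

Phase 3 (constant speed): v₀ = 24.5 m/s, a = 0 m/s².
v = v₀ + at = 24.5 + (0)(18.5) = 24.5 m/s
Δx = v₀t + ½at² = 24.5·18.5 + 0.5·0·18.5² = 453 m
Total time = 2.53 + 9.45 + 18.5 = 30.5 s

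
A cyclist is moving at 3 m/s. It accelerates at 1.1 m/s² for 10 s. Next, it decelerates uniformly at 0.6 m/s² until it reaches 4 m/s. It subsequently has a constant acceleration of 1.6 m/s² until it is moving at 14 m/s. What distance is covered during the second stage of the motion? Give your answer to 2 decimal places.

150.00 m

Phase 1 (accelerating): v₀ = 3.00 m/s, a = 1.1 m/s².
v = v₀ + at = 3.00 + (1.1)(10) = 14.0 m/s
Δx = v₀t + ½at² = 3.00·10 + 0.5·1.1·10² = 85.0 m

Phase 2 (decelerating): v₀ = 14.0 m/s, a = -0.6 m/s².
v = v₀ + at → t = (4 − 14.0) / -0.6 = 16.7 s
v² = v₀² + 2aΔx → Δx = (4² − 14.0²)/(2·-0.6) = 150 m
Distance in phase 2 = 150 m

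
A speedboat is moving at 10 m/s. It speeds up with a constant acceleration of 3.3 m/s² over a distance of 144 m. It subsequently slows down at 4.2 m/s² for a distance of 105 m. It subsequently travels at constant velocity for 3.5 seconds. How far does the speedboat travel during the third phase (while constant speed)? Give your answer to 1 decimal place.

Phase 1 (accelerating): v₀ = 10.0 m/s, a = 3.3 m/s².
v² = v₀² + 2aΔx = 10.0² + 2·3.3·144 = 1050 → v = 32.4 m/s
t = (v − v₀)/a = (32.4 − 10.0)/3.3 = 6.79 s

Phase 2 (decelerating): v₀ = 32.4 m/s, a = -4.2 m/s².
v² = v₀² + 2aΔx = 32.4² + 2·-4.2·105 = 168 → v = 13.0 m/s
t = (v − v₀)/a = (13.0 − 32.4)/-4.2 = 4.63 s

Phase 3 (constant speed): v₀ = 13.0 m/s, a = 0 m/s².
v = v₀ + at = 13.0 + (0)(3.5) = 13.0 m/s
Δx = v₀t + ½at² = 13.0·3.5 + 0.5·0·3.5² = 45.4 m
Distance in phase 3 = 45.4 m

45.4 m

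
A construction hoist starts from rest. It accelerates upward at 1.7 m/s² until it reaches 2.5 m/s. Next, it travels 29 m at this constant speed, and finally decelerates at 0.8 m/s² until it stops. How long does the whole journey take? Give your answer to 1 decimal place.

Phase 1 (accelerating): v₀ = 0 m/s, a = 1.7 m/s².
v = v₀ + at → t = (2.5 − 0) / 1.7 = 1.47 s
v² = v₀² + 2aΔx → Δx = (2.5² − 0²)/(2·1.7) = 1.84 m

Phase 2 (constant speed): v₀ = 2.50 m/s, a = 0 m/s².
Constant speed: t = d/v = 29/2.50 = 11.6 s

Phase 3 (decelerating): v₀ = 2.50 m/s, a = -0.8 m/s².
v = v₀ + at → t = (0 − 2.50) / -0.8 = 3.12 s
v² = v₀² + 2aΔx → Δx = (0² − 2.50²)/(2·-0.8) = 3.91 m
Total time = 1.47 + 11.6 + 3.12 = 16.2 s

16.2 s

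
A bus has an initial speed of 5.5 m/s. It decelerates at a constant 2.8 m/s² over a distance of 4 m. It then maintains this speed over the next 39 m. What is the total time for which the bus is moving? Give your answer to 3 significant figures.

14.9 s

Phase 1 (decelerating): v₀ = 5.50 m/s, a = -2.8 m/s².
v² = v₀² + 2aΔx = 5.50² + 2·-2.8·4 = 7.85 → v = 2.80 m/s
t = (v − v₀)/a = (2.80 − 5.50)/-2.8 = 0.964 s

Phase 2 (constant speed): v₀ = 2.80 m/s, a = 0 m/s².
Constant speed: t = d/v = 39/2.80 = 13.9 s
Total time = 0.964 + 13.9 = 14.9 s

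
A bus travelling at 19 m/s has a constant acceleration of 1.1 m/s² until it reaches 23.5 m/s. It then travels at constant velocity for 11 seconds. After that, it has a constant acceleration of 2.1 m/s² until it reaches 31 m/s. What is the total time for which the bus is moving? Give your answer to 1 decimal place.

18.7 s

Phase 1 (accelerating): v₀ = 19.0 m/s, a = 1.1 m/s².
v = v₀ + at → t = (23.5 − 19.0) / 1.1 = 4.09 s
v² = v₀² + 2aΔx → Δx = (23.5² − 19.0²)/(2·1.1) = 86.9 m

Phase 2 (constant speed): v₀ = 23.5 m/s, a = 0 m/s².
v = v₀ + at = 23.5 + (0)(11) = 23.5 m/s
Δx = v₀t + ½at² = 23.5·11 + 0.5·0·11² = 258 m

Phase 3 (accelerating): v₀ = 23.5 m/s, a = 2.1 m/s².
v = v₀ + at → t = (31 − 23.5) / 2.1 = 3.57 s
v² = v₀² + 2aΔx → Δx = (31² − 23.5²)/(2·2.1) = 97.3 m
Total time = 4.09 + 11.0 + 3.57 = 18.7 s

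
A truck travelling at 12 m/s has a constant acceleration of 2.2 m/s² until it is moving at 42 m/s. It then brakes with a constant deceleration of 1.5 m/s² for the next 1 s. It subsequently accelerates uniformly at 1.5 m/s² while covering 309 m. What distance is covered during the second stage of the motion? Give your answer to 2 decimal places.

41.25 m

Phase 1 (accelerating): v₀ = 12.0 m/s, a = 2.2 m/s².
v = v₀ + at → t = (42 − 12.0) / 2.2 = 13.6 s
v² = v₀² + 2aΔx → Δx = (42² − 12.0²)/(2·2.2) = 368 m

Phase 2 (decelerating): v₀ = 42.0 m/s, a = -1.5 m/s².
v = v₀ + at = 42.0 + (-1.5)(1) = 40.5 m/s
Δx = v₀t + ½at² = 42.0·1 + 0.5·-1.5·1² = 41.2 m
Distance in phase 2 = 41.2 m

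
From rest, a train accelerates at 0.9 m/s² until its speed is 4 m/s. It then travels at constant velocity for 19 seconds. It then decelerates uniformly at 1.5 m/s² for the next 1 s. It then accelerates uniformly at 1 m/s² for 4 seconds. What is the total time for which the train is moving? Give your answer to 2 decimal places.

28.44 s

Phase 1 (accelerating): v₀ = 0 m/s, a = 0.9 m/s².
v = v₀ + at → t = (4 − 0) / 0.9 = 4.44 s
v² = v₀² + 2aΔx → Δx = (4² − 0²)/(2·0.9) = 8.89 m

Phase 2 (constant speed): v₀ = 4.00 m/s, a = 0 m/s².
v = v₀ + at = 4.00 + (0)(19) = 4.00 m/s
Δx = v₀t + ½at² = 4.00·19 + 0.5·0·19² = 76.0 m

Phase 3 (decelerating): v₀ = 4.00 m/s, a = -1.5 m/s².
v = v₀ + at = 4.00 + (-1.5)(1) = 2.50 m/s
Δx = v₀t + ½at² = 4.00·1 + 0.5·-1.5·1² = 3.25 m

Phase 4 (accelerating): v₀ = 2.50 m/s, a = 1 m/s².
v = v₀ + at = 2.50 + (1)(4) = 6.50 m/s
Δx = v₀t + ½at² = 2.50·4 + 0.5·1·4² = 18.0 m
Total time = 4.44 + 19.0 + 1.00 + 4.00 = 28.4 s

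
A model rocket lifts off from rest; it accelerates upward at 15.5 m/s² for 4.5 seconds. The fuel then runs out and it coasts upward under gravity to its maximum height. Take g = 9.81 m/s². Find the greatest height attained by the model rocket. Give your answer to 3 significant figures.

405 m

Phase 1 (powered ascent): v₀ = 0 m/s, a = 15.5 m/s².
v = v₀ + at = 0 + (15.5)(4.5) = 69.8 m/s
Δx = v₀t + ½at² = 0·4.5 + 0.5·15.5·4.5² = 157 m

Phase 2 (coasting upward): v₀ = 69.8 m/s, a = -9.81 m/s².
v = v₀ + at → t = (0 − 69.8) / -9.81 = 7.11 s
v² = v₀² + 2aΔx → Δx = (0² − 69.8²)/(2·-9.81) = 248 m
Maximum height = 157 + 248 = 405 m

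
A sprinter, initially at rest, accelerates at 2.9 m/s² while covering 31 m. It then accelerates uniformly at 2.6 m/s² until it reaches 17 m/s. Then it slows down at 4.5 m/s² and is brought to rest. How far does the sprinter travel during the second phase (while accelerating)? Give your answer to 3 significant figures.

21.0 m

Phase 1 (accelerating): v₀ = 0 m/s, a = 2.9 m/s².
v² = v₀² + 2aΔx = 0² + 2·2.9·31 = 180 → v = 13.4 m/s
t = (v − v₀)/a = (13.4 − 0)/2.9 = 4.62 s

Phase 2 (accelerating): v₀ = 13.4 m/s, a = 2.6 m/s².
v = v₀ + at → t = (17 − 13.4) / 2.6 = 1.38 s
v² = v₀² + 2aΔx → Δx = (17² − 13.4²)/(2·2.6) = 21.0 m
Distance in phase 2 = 21.0 m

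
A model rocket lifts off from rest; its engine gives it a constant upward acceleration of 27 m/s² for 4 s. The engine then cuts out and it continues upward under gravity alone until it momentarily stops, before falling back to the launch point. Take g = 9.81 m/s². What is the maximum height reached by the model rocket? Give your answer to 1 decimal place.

810.5 m

Phase 1 (powered ascent): v₀ = 0 m/s, a = 27 m/s².
v = v₀ + at = 0 + (27)(4) = 108 m/s
Δx = v₀t + ½at² = 0·4 + 0.5·27·4² = 216 m

Phase 2 (coasting upward): v₀ = 108 m/s, a = -9.81 m/s².
v = v₀ + at → t = (0 − 108) / -9.81 = 11.0 s
v² = v₀² + 2aΔx → Δx = (0² − 108²)/(2·-9.81) = 594 m
Maximum height = 216 + 594 = 810 m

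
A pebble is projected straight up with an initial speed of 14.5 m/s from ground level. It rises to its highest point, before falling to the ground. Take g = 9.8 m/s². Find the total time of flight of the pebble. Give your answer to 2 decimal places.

2.96 s

Phase 1 (rising): v₀ = 14.5 m/s, a = -9.8 m/s².
v = v₀ + at → t = (0 − 14.5) / -9.8 = 1.48 s
v² = v₀² + 2aΔx → Δx = (0² − 14.5²)/(2·-9.8) = 10.7 m

Phase 2 (falling): v₀ = 0 m/s, a = -9.8 m/s².
Falls 10.7 m from rest: t = √(2·10.7/9.8) = 1.48 s; v = g·t = 14.5 m/s.
Total time = 1.48 + 1.48 = 2.96 s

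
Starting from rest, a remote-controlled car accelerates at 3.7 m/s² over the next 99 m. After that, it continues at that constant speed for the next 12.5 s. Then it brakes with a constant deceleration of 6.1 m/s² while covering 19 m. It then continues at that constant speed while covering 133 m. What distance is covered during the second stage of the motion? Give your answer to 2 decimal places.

Phase 1 (accelerating): v₀ = 0 m/s, a = 3.7 m/s².
v² = v₀² + 2aΔx = 0² + 2·3.7·99 = 733 → v = 27.1 m/s
t = (v − v₀)/a = (27.1 − 0)/3.7 = 7.32 s

Phase 2 (constant speed): v₀ = 27.1 m/s, a = 0 m/s².
v = v₀ + at = 27.1 + (0)(12.5) = 27.1 m/s
Δx = v₀t + ½at² = 27.1·12.5 + 0.5·0·12.5² = 338 m
Distance in phase 2 = 338 m

338.33 m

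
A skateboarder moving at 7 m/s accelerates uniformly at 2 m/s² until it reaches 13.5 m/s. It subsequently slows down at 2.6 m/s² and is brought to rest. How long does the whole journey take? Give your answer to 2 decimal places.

8.44 s

Phase 1 (accelerating): v₀ = 7.00 m/s, a = 2 m/s².
v = v₀ + at → t = (13.5 − 7.00) / 2 = 3.25 s
v² = v₀² + 2aΔx → Δx = (13.5² − 7.00²)/(2·2) = 33.3 m

Phase 2 (decelerating): v₀ = 13.5 m/s, a = -2.6 m/s².
v = v₀ + at → t = (0 − 13.5) / -2.6 = 5.19 s
v² = v₀² + 2aΔx → Δx = (0² − 13.5²)/(2·-2.6) = 35.0 m
Total time = 3.25 + 5.19 = 8.44 s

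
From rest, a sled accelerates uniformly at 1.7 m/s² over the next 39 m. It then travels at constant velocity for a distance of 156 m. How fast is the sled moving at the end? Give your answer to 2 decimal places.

11.52 m/s

Phase 1 (accelerating): v₀ = 0 m/s, a = 1.7 m/s².
v² = v₀² + 2aΔx = 0² + 2·1.7·39 = 133 → v = 11.5 m/s
t = (v − v₀)/a = (11.5 − 0)/1.7 = 6.77 s

Phase 2 (constant speed): v₀ = 11.5 m/s, a = 0 m/s².
Constant speed: t = d/v = 156/11.5 = 13.5 s
Final speed = 11.5 m/s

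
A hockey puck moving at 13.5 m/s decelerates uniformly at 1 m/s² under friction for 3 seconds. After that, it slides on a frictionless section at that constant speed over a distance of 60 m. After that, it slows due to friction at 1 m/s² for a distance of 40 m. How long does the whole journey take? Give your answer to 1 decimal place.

Phase 1 (decelerating): v₀ = 13.5 m/s, a = -1 m/s².
v = v₀ + at = 13.5 + (-1)(3) = 10.5 m/s
Δx = v₀t + ½at² = 13.5·3 + 0.5·-1·3² = 36.0 m

Phase 2 (constant speed): v₀ = 10.5 m/s, a = 0 m/s².
Constant speed: t = d/v = 60/10.5 = 5.71 s

Phase 3 (decelerating): v₀ = 10.5 m/s, a = -1 m/s².
v² = v₀² + 2aΔx = 10.5² + 2·-1·40 = 30.2 → v = 5.50 m/s
t = (v − v₀)/a = (5.50 − 10.5)/-1 = 5.00 s
Total time = 3.00 + 5.71 + 5.00 = 13.7 s

13.7 s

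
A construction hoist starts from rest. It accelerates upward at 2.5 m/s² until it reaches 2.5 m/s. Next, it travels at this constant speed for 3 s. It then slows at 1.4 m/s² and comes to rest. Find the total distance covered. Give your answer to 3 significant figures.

11.0 m

Phase 1 (accelerating): v₀ = 0 m/s, a = 2.5 m/s².
v = v₀ + at → t = (2.5 − 0) / 2.5 = 1.00 s
v² = v₀² + 2aΔx → Δx = (2.5² − 0²)/(2·2.5) = 1.25 m

Phase 2 (constant speed): v₀ = 2.50 m/s, a = 0 m/s².
v = v₀ + at = 2.50 + (0)(3) = 2.50 m/s
Δx = v₀t + ½at² = 2.50·3 + 0.5·0·3² = 7.50 m

Phase 3 (decelerating): v₀ = 2.50 m/s, a = -1.4 m/s².
v = v₀ + at → t = (0 − 2.50) / -1.4 = 1.79 s
v² = v₀² + 2aΔx → Δx = (0² − 2.50²)/(2·-1.4) = 2.23 m
Total distance = 1.25 + 7.50 + 2.23 = 11.0 m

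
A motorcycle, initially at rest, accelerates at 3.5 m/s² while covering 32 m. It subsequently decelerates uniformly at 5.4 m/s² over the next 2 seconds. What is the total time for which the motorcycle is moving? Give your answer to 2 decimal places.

Phase 1 (accelerating): v₀ = 0 m/s, a = 3.5 m/s².
v² = v₀² + 2aΔx = 0² + 2·3.5·32 = 224 → v = 15.0 m/s
t = (v − v₀)/a = (15.0 − 0)/3.5 = 4.28 s

Phase 2 (decelerating): v₀ = 15.0 m/s, a = -5.4 m/s².
v = v₀ + at = 15.0 + (-5.4)(2) = 4.17 m/s
Δx = v₀t + ½at² = 15.0·2 + 0.5·-5.4·2² = 19.1 m
Total time = 4.28 + 2.00 = 6.28 s

6.28 s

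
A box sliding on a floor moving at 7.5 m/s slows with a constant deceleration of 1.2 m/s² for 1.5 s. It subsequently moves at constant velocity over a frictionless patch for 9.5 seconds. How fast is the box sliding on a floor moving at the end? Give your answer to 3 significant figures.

Phase 1 (decelerating): v₀ = 7.50 m/s, a = -1.2 m/s².
v = v₀ + at = 7.50 + (-1.2)(1.5) = 5.70 m/s
Δx = v₀t + ½at² = 7.50·1.5 + 0.5·-1.2·1.5² = 9.90 m

Phase 2 (constant speed): v₀ = 5.70 m/s, a = 0 m/s².
v = v₀ + at = 5.70 + (0)(9.5) = 5.70 m/s
Δx = v₀t + ½at² = 5.70·9.5 + 0.5·0·9.5² = 54.1 m
Final speed = 5.70 m/s

5.70 m/s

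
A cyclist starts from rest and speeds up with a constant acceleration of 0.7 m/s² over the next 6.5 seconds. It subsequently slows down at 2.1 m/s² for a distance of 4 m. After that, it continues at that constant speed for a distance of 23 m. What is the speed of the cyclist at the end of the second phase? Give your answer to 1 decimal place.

Phase 1 (accelerating): v₀ = 0 m/s, a = 0.7 m/s².
v = v₀ + at = 0 + (0.7)(6.5) = 4.55 m/s
Δx = v₀t + ½at² = 0·6.5 + 0.5·0.7·6.5² = 14.8 m

Phase 2 (decelerating): v₀ = 4.55 m/s, a = -2.1 m/s².
v² = v₀² + 2aΔx = 4.55² + 2·-2.1·4 = 3.90 → v = 1.98 m/s
t = (v − v₀)/a = (1.98 − 4.55)/-2.1 = 1.23 s
Speed at end of phase 2 = 1.98 m/s

2.0 m/s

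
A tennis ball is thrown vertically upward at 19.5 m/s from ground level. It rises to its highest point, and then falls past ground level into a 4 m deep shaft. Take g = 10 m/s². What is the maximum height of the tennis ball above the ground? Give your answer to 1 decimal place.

Phase 1 (rising): v₀ = 19.5 m/s, a = -10 m/s².
v = v₀ + at → t = (0 − 19.5) / -10 = 1.95 s
v² = v₀² + 2aΔx → Δx = (0² − 19.5²)/(2·-10) = 19.0 m
Maximum height = 19.0 m

19.0 m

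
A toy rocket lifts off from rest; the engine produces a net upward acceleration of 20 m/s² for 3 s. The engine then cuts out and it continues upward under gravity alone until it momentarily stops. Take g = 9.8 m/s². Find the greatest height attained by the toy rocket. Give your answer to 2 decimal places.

Phase 1 (powered ascent): v₀ = 0 m/s, a = 20 m/s².
v = v₀ + at = 0 + (20)(3) = 60.0 m/s
Δx = v₀t + ½at² = 0·3 + 0.5·20·3² = 90.0 m

Phase 2 (coasting upward): v₀ = 60.0 m/s, a = -9.8 m/s².
v = v₀ + at → t = (0 − 60.0) / -9.8 = 6.12 s
v² = v₀² + 2aΔx → Δx = (0² − 60.0²)/(2·-9.8) = 184 m
Maximum height = 90.0 + 184 = 274 m

273.67 m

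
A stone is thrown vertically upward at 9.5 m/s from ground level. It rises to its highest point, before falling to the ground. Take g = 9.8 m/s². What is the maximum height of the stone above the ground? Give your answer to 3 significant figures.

Phase 1 (rising): v₀ = 9.50 m/s, a = -9.8 m/s².
v = v₀ + at → t = (0 − 9.50) / -9.8 = 0.969 s
v² = v₀² + 2aΔx → Δx = (0² − 9.50²)/(2·-9.8) = 4.60 m
Maximum height = 4.60 m

4.60 m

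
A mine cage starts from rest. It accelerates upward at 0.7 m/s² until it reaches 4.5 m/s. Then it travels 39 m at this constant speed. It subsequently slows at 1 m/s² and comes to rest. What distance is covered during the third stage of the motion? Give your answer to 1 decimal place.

Phase 1 (accelerating): v₀ = 0 m/s, a = 0.7 m/s².
v = v₀ + at → t = (4.5 − 0) / 0.7 = 6.43 s
v² = v₀² + 2aΔx → Δx = (4.5² − 0²)/(2·0.7) = 14.5 m

Phase 2 (constant speed): v₀ = 4.50 m/s, a = 0 m/s².
Constant speed: t = d/v = 39/4.50 = 8.67 s

Phase 3 (decelerating): v₀ = 4.50 m/s, a = -1 m/s².
v = v₀ + at → t = (0 − 4.50) / -1 = 4.50 s
v² = v₀² + 2aΔx → Δx = (0² − 4.50²)/(2·-1) = 10.1 m
Distance in phase 3 = 10.1 m

10.1 m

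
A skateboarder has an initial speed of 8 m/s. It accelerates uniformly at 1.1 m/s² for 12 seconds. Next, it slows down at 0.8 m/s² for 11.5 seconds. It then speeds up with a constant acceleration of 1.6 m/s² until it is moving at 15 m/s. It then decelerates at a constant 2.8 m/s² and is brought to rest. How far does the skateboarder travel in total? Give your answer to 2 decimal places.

431.59 m

Phase 1 (accelerating): v₀ = 8.00 m/s, a = 1.1 m/s².
v = v₀ + at = 8.00 + (1.1)(12) = 21.2 m/s
Δx = v₀t + ½at² = 8.00·12 + 0.5·1.1·12² = 175 m

Phase 2 (decelerating): v₀ = 21.2 m/s, a = -0.8 m/s².
v = v₀ + at = 21.2 + (-0.8)(11.5) = 12.0 m/s
Δx = v₀t + ½at² = 21.2·11.5 + 0.5·-0.8·11.5² = 191 m

Phase 3 (accelerating): v₀ = 12.0 m/s, a = 1.6 m/s².
v = v₀ + at → t = (15 − 12.0) / 1.6 = 1.87 s
v² = v₀² + 2aΔx → Δx = (15² − 12.0²)/(2·1.6) = 25.3 m

Phase 4 (decelerating): v₀ = 15.0 m/s, a = -2.8 m/s².
v = v₀ + at → t = (0 − 15.0) / -2.8 = 5.36 s
v² = v₀² + 2aΔx → Δx = (0² − 15.0²)/(2·-2.8) = 40.2 m
Total distance = 175 + 191 + 25.3 + 40.2 = 432 m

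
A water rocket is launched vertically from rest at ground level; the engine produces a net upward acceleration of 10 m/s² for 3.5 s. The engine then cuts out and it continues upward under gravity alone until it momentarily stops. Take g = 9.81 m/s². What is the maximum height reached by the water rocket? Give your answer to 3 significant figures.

124 m

Phase 1 (powered ascent): v₀ = 0 m/s, a = 10 m/s².
v = v₀ + at = 0 + (10)(3.5) = 35.0 m/s
Δx = v₀t + ½at² = 0·3.5 + 0.5·10·3.5² = 61.2 m

Phase 2 (coasting upward): v₀ = 35.0 m/s, a = -9.81 m/s².
v = v₀ + at → t = (0 − 35.0) / -9.81 = 3.57 s
v² = v₀² + 2aΔx → Δx = (0² − 35.0²)/(2·-9.81) = 62.4 m
Maximum height = 61.2 + 62.4 = 124 m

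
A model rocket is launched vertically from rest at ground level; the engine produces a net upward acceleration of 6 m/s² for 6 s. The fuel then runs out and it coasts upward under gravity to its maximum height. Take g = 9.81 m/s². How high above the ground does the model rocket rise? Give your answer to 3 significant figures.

174 m

Phase 1 (powered ascent): v₀ = 0 m/s, a = 6 m/s².
v = v₀ + at = 0 + (6)(6) = 36.0 m/s
Δx = v₀t + ½at² = 0·6 + 0.5·6·6² = 108 m

Phase 2 (coasting upward): v₀ = 36.0 m/s, a = -9.81 m/s².
v = v₀ + at → t = (0 − 36.0) / -9.81 = 3.67 s
v² = v₀² + 2aΔx → Δx = (0² − 36.0²)/(2·-9.81) = 66.1 m
Maximum height = 108 + 66.1 = 174 m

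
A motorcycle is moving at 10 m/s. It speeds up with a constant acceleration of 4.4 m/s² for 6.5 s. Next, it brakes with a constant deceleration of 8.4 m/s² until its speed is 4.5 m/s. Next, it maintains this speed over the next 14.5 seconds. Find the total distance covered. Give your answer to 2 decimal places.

310.68 m

Phase 1 (accelerating): v₀ = 10.0 m/s, a = 4.4 m/s².
v = v₀ + at = 10.0 + (4.4)(6.5) = 38.6 m/s
Δx = v₀t + ½at² = 10.0·6.5 + 0.5·4.4·6.5² = 158 m

Phase 2 (decelerating): v₀ = 38.6 m/s, a = -8.4 m/s².
v = v₀ + at → t = (4.5 − 38.6) / -8.4 = 4.06 s
v² = v₀² + 2aΔx → Δx = (4.5² − 38.6²)/(2·-8.4) = 87.5 m

Phase 3 (constant speed): v₀ = 4.50 m/s, a = 0 m/s².
v = v₀ + at = 4.50 + (0)(14.5) = 4.50 m/s
Δx = v₀t + ½at² = 4.50·14.5 + 0.5·0·14.5² = 65.2 m
Total distance = 158 + 87.5 + 65.2 = 311 m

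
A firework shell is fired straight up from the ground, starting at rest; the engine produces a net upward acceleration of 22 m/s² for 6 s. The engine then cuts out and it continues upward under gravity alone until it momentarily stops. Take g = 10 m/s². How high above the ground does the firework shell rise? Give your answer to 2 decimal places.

Phase 1 (powered ascent): v₀ = 0 m/s, a = 22 m/s².
v = v₀ + at = 0 + (22)(6) = 132 m/s
Δx = v₀t + ½at² = 0·6 + 0.5·22·6² = 396 m

Phase 2 (coasting upward): v₀ = 132 m/s, a = -10 m/s².
v = v₀ + at → t = (0 − 132) / -10 = 13.2 s
v² = v₀² + 2aΔx → Δx = (0² − 132²)/(2·-10) = 871 m
Maximum height = 396 + 871 = 1270 m

1267.20 m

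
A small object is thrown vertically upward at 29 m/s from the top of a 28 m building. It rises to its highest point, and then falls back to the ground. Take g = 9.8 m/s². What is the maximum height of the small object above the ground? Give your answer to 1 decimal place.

70.9 m

Phase 1 (rising): v₀ = 29.0 m/s, a = -9.8 m/s².
v = v₀ + at → t = (0 − 29.0) / -9.8 = 2.96 s
v² = v₀² + 2aΔx → Δx = (0² − 29.0²)/(2·-9.8) = 42.9 m
Maximum height = 28 + 42.9 = 70.9 m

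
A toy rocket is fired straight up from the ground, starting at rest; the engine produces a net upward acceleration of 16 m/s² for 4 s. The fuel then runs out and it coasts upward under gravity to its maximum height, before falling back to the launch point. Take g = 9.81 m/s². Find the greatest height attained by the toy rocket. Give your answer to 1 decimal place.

Phase 1 (powered ascent): v₀ = 0 m/s, a = 16 m/s².
v = v₀ + at = 0 + (16)(4) = 64.0 m/s
Δx = v₀t + ½at² = 0·4 + 0.5·16·4² = 128 m

Phase 2 (coasting upward): v₀ = 64.0 m/s, a = -9.81 m/s².
v = v₀ + at → t = (0 − 64.0) / -9.81 = 6.52 s
v² = v₀² + 2aΔx → Δx = (0² − 64.0²)/(2·-9.81) = 209 m
Maximum height = 128 + 209 = 337 m

336.8 m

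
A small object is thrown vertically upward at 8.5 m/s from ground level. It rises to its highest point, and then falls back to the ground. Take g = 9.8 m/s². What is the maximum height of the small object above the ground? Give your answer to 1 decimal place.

Phase 1 (rising): v₀ = 8.50 m/s, a = -9.8 m/s².
v = v₀ + at → t = (0 − 8.50) / -9.8 = 0.867 s
v² = v₀² + 2aΔx → Δx = (0² − 8.50²)/(2·-9.8) = 3.69 m
Maximum height = 3.69 m

3.7 m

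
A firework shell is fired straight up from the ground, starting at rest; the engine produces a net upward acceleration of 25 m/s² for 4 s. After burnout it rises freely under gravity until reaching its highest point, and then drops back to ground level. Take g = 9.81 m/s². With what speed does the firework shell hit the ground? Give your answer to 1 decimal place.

118.0 m/s

Phase 1 (powered ascent): v₀ = 0 m/s, a = 25 m/s².
v = v₀ + at = 0 + (25)(4) = 100 m/s
Δx = v₀t + ½at² = 0·4 + 0.5·25·4² = 200 m

Phase 2 (coasting upward): v₀ = 100 m/s, a = -9.81 m/s².
v = v₀ + at → t = (0 − 100) / -9.81 = 10.2 s
v² = v₀² + 2aΔx → Δx = (0² − 100²)/(2·-9.81) = 510 m

Phase 3 (free fall): v₀ = 0 m/s, a = -9.81 m/s².
Falls 710 m from rest: t = √(2·710/9.81) = 12.0 s; v = g·t = 118 m/s.
Impact speed = 118 m/s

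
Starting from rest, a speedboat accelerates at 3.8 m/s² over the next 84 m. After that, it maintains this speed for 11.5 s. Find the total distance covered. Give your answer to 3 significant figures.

Phase 1 (accelerating): v₀ = 0 m/s, a = 3.8 m/s².
v² = v₀² + 2aΔx = 0² + 2·3.8·84 = 638 → v = 25.3 m/s
t = (v − v₀)/a = (25.3 − 0)/3.8 = 6.65 s

Phase 2 (constant speed): v₀ = 25.3 m/s, a = 0 m/s².
v = v₀ + at = 25.3 + (0)(11.5) = 25.3 m/s
Δx = v₀t + ½at² = 25.3·11.5 + 0.5·0·11.5² = 291 m
Total distance = 84.0 + 291 = 375 m

375 m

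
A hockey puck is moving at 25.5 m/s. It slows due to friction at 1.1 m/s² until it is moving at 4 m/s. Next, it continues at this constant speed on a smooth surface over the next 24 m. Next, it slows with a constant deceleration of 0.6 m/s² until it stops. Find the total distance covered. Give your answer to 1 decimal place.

325.6 m

Phase 1 (decelerating): v₀ = 25.5 m/s, a = -1.1 m/s².
v = v₀ + at → t = (4 − 25.5) / -1.1 = 19.5 s
v² = v₀² + 2aΔx → Δx = (4² − 25.5²)/(2·-1.1) = 288 m

Phase 2 (constant speed): v₀ = 4.00 m/s, a = 0 m/s².
Constant speed: t = d/v = 24/4.00 = 6.00 s

Phase 3 (decelerating): v₀ = 4.00 m/s, a = -0.6 m/s².
v = v₀ + at → t = (0 − 4.00) / -0.6 = 6.67 s
v² = v₀² + 2aΔx → Δx = (0² − 4.00²)/(2·-0.6) = 13.3 m
Total distance = 288 + 24.0 + 13.3 = 326 m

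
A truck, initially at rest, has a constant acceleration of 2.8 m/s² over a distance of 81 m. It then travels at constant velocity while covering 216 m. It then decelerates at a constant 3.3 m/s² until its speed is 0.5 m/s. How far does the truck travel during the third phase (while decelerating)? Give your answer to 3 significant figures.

68.7 m

Phase 1 (accelerating): v₀ = 0 m/s, a = 2.8 m/s².
v² = v₀² + 2aΔx = 0² + 2·2.8·81 = 454 → v = 21.3 m/s
t = (v − v₀)/a = (21.3 − 0)/2.8 = 7.61 s

Phase 2 (constant speed): v₀ = 21.3 m/s, a = 0 m/s².
Constant speed: t = d/v = 216/21.3 = 10.1 s

Phase 3 (decelerating): v₀ = 21.3 m/s, a = -3.3 m/s².
v = v₀ + at → t = (0.5 − 21.3) / -3.3 = 6.30 s
v² = v₀² + 2aΔx → Δx = (0.5² − 21.3²)/(2·-3.3) = 68.7 m
Distance in phase 3 = 68.7 m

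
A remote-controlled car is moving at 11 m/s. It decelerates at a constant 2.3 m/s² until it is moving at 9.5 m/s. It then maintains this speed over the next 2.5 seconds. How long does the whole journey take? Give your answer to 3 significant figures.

Phase 1 (decelerating): v₀ = 11.0 m/s, a = -2.3 m/s².
v = v₀ + at → t = (9.5 − 11.0) / -2.3 = 0.652 s
v² = v₀² + 2aΔx → Δx = (9.5² − 11.0²)/(2·-2.3) = 6.68 m

Phase 2 (constant speed): v₀ = 9.50 m/s, a = 0 m/s².
v = v₀ + at = 9.50 + (0)(2.5) = 9.50 m/s
Δx = v₀t + ½at² = 9.50·2.5 + 0.5·0·2.5² = 23.8 m
Total time = 0.652 + 2.50 = 3.15 s

3.15 s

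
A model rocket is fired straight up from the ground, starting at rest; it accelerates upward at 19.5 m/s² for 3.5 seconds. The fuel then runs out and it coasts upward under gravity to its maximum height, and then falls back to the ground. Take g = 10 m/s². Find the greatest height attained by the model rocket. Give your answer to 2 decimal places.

352.34 m

Phase 1 (powered ascent): v₀ = 0 m/s, a = 19.5 m/s².
v = v₀ + at = 0 + (19.5)(3.5) = 68.2 m/s
Δx = v₀t + ½at² = 0·3.5 + 0.5·19.5·3.5² = 119 m

Phase 2 (coasting upward): v₀ = 68.2 m/s, a = -10 m/s².
v = v₀ + at → t = (0 − 68.2) / -10 = 6.83 s
v² = v₀² + 2aΔx → Δx = (0² − 68.2²)/(2·-10) = 233 m
Maximum height = 119 + 233 = 352 m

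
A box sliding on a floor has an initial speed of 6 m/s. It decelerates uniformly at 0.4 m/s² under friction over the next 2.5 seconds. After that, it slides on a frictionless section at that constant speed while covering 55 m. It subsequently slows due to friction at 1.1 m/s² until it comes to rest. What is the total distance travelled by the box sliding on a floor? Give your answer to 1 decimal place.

80.1 m

Phase 1 (decelerating): v₀ = 6.00 m/s, a = -0.4 m/s².
v = v₀ + at = 6.00 + (-0.4)(2.5) = 5.00 m/s
Δx = v₀t + ½at² = 6.00·2.5 + 0.5·-0.4·2.5² = 13.8 m

Phase 2 (constant speed): v₀ = 5.00 m/s, a = 0 m/s².
Constant speed: t = d/v = 55/5.00 = 11.0 s

Phase 3 (decelerating): v₀ = 5.00 m/s, a = -1.1 m/s².
v = v₀ + at → t = (0 − 5.00) / -1.1 = 4.55 s
v² = v₀² + 2aΔx → Δx = (0² − 5.00²)/(2·-1.1) = 11.4 m
Total distance = 13.8 + 55.0 + 11.4 = 80.1 m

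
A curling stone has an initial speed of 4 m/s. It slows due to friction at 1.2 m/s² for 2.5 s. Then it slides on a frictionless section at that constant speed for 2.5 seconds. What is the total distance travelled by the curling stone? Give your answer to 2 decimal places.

8.75 m

Phase 1 (decelerating): v₀ = 4.00 m/s, a = -1.2 m/s².
v = v₀ + at = 4.00 + (-1.2)(2.5) = 1.00 m/s
Δx = v₀t + ½at² = 4.00·2.5 + 0.5·-1.2·2.5² = 6.25 m

Phase 2 (constant speed): v₀ = 1.00 m/s, a = 0 m/s².
v = v₀ + at = 1.00 + (0)(2.5) = 1.00 m/s
Δx = v₀t + ½at² = 1.00·2.5 + 0.5·0·2.5² = 2.50 m
Total distance = 6.25 + 2.50 = 8.75 m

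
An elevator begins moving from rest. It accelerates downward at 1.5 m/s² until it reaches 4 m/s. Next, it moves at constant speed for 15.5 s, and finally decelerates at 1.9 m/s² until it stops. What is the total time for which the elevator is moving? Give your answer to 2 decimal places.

Phase 1 (accelerating): v₀ = 0 m/s, a = 1.5 m/s².
v = v₀ + at → t = (4 − 0) / 1.5 = 2.67 s
v² = v₀² + 2aΔx → Δx = (4² − 0²)/(2·1.5) = 5.33 m

Phase 2 (constant speed): v₀ = 4.00 m/s, a = 0 m/s².
v = v₀ + at = 4.00 + (0)(15.5) = 4.00 m/s
Δx = v₀t + ½at² = 4.00·15.5 + 0.5·0·15.5² = 62.0 m

Phase 3 (decelerating): v₀ = 4.00 m/s, a = -1.9 m/s².
v = v₀ + at → t = (0 − 4.00) / -1.9 = 2.11 s
v² = v₀² + 2aΔx → Δx = (0² − 4.00²)/(2·-1.9) = 4.21 m
Total time = 2.67 + 15.5 + 2.11 = 20.3 s

20.27 s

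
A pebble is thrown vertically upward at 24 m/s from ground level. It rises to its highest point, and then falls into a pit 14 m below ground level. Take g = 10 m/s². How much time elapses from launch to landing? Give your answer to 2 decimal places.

Phase 1 (rising): v₀ = 24.0 m/s, a = -10 m/s².
v = v₀ + at → t = (0 − 24.0) / -10 = 2.40 s
v² = v₀² + 2aΔx → Δx = (0² − 24.0²)/(2·-10) = 28.8 m

Phase 2 (falling): v₀ = 0 m/s, a = -10 m/s².
Falls 42.8 m from rest: t = √(2·42.8/10) = 2.93 s; v = g·t = 29.3 m/s.
Total time = 2.40 + 2.93 = 5.33 s

5.33 s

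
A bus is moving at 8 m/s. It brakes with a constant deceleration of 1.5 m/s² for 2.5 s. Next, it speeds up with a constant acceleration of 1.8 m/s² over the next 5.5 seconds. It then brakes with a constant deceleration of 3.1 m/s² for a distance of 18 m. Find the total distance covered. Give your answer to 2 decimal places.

83.91 m

Phase 1 (decelerating): v₀ = 8.00 m/s, a = -1.5 m/s².
v = v₀ + at = 8.00 + (-1.5)(2.5) = 4.25 m/s
Δx = v₀t + ½at² = 8.00·2.5 + 0.5·-1.5·2.5² = 15.3 m

Phase 2 (accelerating): v₀ = 4.25 m/s, a = 1.8 m/s².
v = v₀ + at = 4.25 + (1.8)(5.5) = 14.2 m/s
Δx = v₀t + ½at² = 4.25·5.5 + 0.5·1.8·5.5² = 50.6 m

Phase 3 (decelerating): v₀ = 14.2 m/s, a = -3.1 m/s².
v² = v₀² + 2aΔx = 14.2² + 2·-3.1·18 = 88.6 → v = 9.41 m/s
t = (v − v₀)/a = (9.41 − 14.2)/-3.1 = 1.53 s
Total distance = 15.3 + 50.6 + 18.0 = 83.9 m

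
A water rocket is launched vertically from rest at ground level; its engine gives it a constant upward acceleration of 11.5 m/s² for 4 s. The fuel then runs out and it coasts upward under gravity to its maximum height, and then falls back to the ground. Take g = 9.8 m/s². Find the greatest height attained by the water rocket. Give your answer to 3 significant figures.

Phase 1 (powered ascent): v₀ = 0 m/s, a = 11.5 m/s².
v = v₀ + at = 0 + (11.5)(4) = 46.0 m/s
Δx = v₀t + ½at² = 0·4 + 0.5·11.5·4² = 92.0 m

Phase 2 (coasting upward): v₀ = 46.0 m/s, a = -9.8 m/s².
v = v₀ + at → t = (0 − 46.0) / -9.8 = 4.69 s
v² = v₀² + 2aΔx → Δx = (0² − 46.0²)/(2·-9.8) = 108 m
Maximum height = 92.0 + 108 = 200 m

200 m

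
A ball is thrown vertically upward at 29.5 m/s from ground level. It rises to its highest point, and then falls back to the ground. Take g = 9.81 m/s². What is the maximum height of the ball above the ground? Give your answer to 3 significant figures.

Phase 1 (rising): v₀ = 29.5 m/s, a = -9.81 m/s².
v = v₀ + at → t = (0 − 29.5) / -9.81 = 3.01 s
v² = v₀² + 2aΔx → Δx = (0² − 29.5²)/(2·-9.81) = 44.4 m
Maximum height = 44.4 m

44.4 m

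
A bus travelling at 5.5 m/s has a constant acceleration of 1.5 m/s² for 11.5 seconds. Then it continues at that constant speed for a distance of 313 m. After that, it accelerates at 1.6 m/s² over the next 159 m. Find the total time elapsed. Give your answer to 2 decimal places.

Phase 1 (accelerating): v₀ = 5.50 m/s, a = 1.5 m/s².
v = v₀ + at = 5.50 + (1.5)(11.5) = 22.8 m/s
Δx = v₀t + ½at² = 5.50·11.5 + 0.5·1.5·11.5² = 162 m

Phase 2 (constant speed): v₀ = 22.8 m/s, a = 0 m/s².
Constant speed: t = d/v = 313/22.8 = 13.8 s

Phase 3 (accelerating): v₀ = 22.8 m/s, a = 1.6 m/s².
v² = v₀² + 2aΔx = 22.8² + 2·1.6·159 = 1030 → v = 32.0 m/s
t = (v − v₀)/a = (32.0 − 22.8)/1.6 = 5.80 s
Total time = 11.5 + 13.8 + 5.80 = 31.1 s

31.06 s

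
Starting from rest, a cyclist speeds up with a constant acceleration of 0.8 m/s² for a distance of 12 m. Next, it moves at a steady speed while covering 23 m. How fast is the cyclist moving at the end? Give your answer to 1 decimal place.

Phase 1 (accelerating): v₀ = 0 m/s, a = 0.8 m/s².
v² = v₀² + 2aΔx = 0² + 2·0.8·12 = 19.2 → v = 4.38 m/s
t = (v − v₀)/a = (4.38 − 0)/0.8 = 5.48 s

Phase 2 (constant speed): v₀ = 4.38 m/s, a = 0 m/s².
Constant speed: t = d/v = 23/4.38 = 5.25 s
Final speed = 4.38 m/s

4.4 m/s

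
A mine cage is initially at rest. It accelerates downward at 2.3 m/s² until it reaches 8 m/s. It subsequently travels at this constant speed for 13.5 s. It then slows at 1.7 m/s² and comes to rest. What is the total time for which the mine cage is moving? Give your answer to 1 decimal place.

Phase 1 (accelerating): v₀ = 0 m/s, a = 2.3 m/s².
v = v₀ + at → t = (8 − 0) / 2.3 = 3.48 s
v² = v₀² + 2aΔx → Δx = (8² − 0²)/(2·2.3) = 13.9 m

Phase 2 (constant speed): v₀ = 8.00 m/s, a = 0 m/s².
v = v₀ + at = 8.00 + (0)(13.5) = 8.00 m/s
Δx = v₀t + ½at² = 8.00·13.5 + 0.5·0·13.5² = 108 m

Phase 3 (decelerating): v₀ = 8.00 m/s, a = -1.7 m/s².
v = v₀ + at → t = (0 − 8.00) / -1.7 = 4.71 s
v² = v₀² + 2aΔx → Δx = (0² − 8.00²)/(2·-1.7) = 18.8 m
Total time = 3.48 + 13.5 + 4.71 = 21.7 s

21.7 s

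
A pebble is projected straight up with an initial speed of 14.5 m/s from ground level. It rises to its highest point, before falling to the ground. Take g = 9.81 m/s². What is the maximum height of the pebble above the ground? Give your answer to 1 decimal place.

10.7 m

Phase 1 (rising): v₀ = 14.5 m/s, a = -9.81 m/s².
v = v₀ + at → t = (0 − 14.5) / -9.81 = 1.48 s
v² = v₀² + 2aΔx → Δx = (0² − 14.5²)/(2·-9.81) = 10.7 m
Maximum height = 10.7 m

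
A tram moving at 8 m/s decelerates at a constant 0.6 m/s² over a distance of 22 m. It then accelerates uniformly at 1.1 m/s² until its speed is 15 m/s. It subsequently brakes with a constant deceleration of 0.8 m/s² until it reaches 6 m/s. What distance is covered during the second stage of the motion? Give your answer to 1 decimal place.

Phase 1 (decelerating): v₀ = 8.00 m/s, a = -0.6 m/s².
v² = v₀² + 2aΔx = 8.00² + 2·-0.6·22 = 37.6 → v = 6.13 m/s
t = (v − v₀)/a = (6.13 − 8.00)/-0.6 = 3.11 s

Phase 2 (accelerating): v₀ = 6.13 m/s, a = 1.1 m/s².
v = v₀ + at → t = (15 − 6.13) / 1.1 = 8.06 s
v² = v₀² + 2aΔx → Δx = (15² − 6.13²)/(2·1.1) = 85.2 m
Distance in phase 2 = 85.2 m

85.2 m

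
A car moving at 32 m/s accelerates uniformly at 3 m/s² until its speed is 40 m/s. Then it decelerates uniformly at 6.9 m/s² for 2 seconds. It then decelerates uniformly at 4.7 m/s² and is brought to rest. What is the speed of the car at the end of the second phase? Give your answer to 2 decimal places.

26.20 m/s

Phase 1 (accelerating): v₀ = 32.0 m/s, a = 3 m/s².
v = v₀ + at → t = (40 − 32.0) / 3 = 2.67 s
v² = v₀² + 2aΔx → Δx = (40² − 32.0²)/(2·3) = 96.0 m

Phase 2 (decelerating): v₀ = 40.0 m/s, a = -6.9 m/s².
v = v₀ + at = 40.0 + (-6.9)(2) = 26.2 m/s
Δx = v₀t + ½at² = 40.0·2 + 0.5·-6.9·2² = 66.2 m
Speed at end of phase 2 = 26.2 m/s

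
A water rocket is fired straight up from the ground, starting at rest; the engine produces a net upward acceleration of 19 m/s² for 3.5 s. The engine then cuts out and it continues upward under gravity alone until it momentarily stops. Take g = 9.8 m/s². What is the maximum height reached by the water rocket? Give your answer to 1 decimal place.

342.0 m

Phase 1 (powered ascent): v₀ = 0 m/s, a = 19 m/s².
v = v₀ + at = 0 + (19)(3.5) = 66.5 m/s
Δx = v₀t + ½at² = 0·3.5 + 0.5·19·3.5² = 116 m

Phase 2 (coasting upward): v₀ = 66.5 m/s, a = -9.8 m/s².
v = v₀ + at → t = (0 − 66.5) / -9.8 = 6.79 s
v² = v₀² + 2aΔx → Δx = (0² − 66.5²)/(2·-9.8) = 226 m
Maximum height = 116 + 226 = 342 m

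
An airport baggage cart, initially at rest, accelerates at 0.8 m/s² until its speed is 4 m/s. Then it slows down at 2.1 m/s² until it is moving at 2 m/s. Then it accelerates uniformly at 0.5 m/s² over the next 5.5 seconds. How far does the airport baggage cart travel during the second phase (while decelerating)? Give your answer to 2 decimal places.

2.86 m

Phase 1 (accelerating): v₀ = 0 m/s, a = 0.8 m/s².
v = v₀ + at → t = (4 − 0) / 0.8 = 5.00 s
v² = v₀² + 2aΔx → Δx = (4² − 0²)/(2·0.8) = 10.0 m

Phase 2 (decelerating): v₀ = 4.00 m/s, a = -2.1 m/s².
v = v₀ + at → t = (2 − 4.00) / -2.1 = 0.952 s
v² = v₀² + 2aΔx → Δx = (2² − 4.00²)/(2·-2.1) = 2.86 m
Distance in phase 2 = 2.86 m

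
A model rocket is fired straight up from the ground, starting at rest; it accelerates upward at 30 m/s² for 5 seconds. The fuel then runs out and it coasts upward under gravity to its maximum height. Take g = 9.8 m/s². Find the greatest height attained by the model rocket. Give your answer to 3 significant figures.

Phase 1 (powered ascent): v₀ = 0 m/s, a = 30 m/s².
v = v₀ + at = 0 + (30)(5) = 150 m/s
Δx = v₀t + ½at² = 0·5 + 0.5·30·5² = 375 m

Phase 2 (coasting upward): v₀ = 150 m/s, a = -9.8 m/s².
v = v₀ + at → t = (0 − 150) / -9.8 = 15.3 s
v² = v₀² + 2aΔx → Δx = (0² − 150²)/(2·-9.8) = 1150 m
Maximum height = 375 + 1150 = 1520 m

1520 m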